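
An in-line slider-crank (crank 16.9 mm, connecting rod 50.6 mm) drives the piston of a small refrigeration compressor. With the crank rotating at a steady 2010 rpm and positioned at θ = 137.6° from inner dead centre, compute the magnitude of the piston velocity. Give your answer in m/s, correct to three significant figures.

ω = 2π·2010/60 = 210.5 rad/s
For an in-line slider-crank, x = r cosθ + √(L² − r² sin²θ), so v = −rω sinθ·[1 + r cosθ/√(L² − r² sin²θ)].
With r = 0.0169 m, L = 0.0506 m, θ = 137.6°: √(L² − r² sin²θ) = 0.0493 m.
v = −0.0169·210.5·0.67430·[1 + 0.0169·-0.73846/0.0493] = -1.7914 m/s.
|v| = 1.7914 m/s.

1.79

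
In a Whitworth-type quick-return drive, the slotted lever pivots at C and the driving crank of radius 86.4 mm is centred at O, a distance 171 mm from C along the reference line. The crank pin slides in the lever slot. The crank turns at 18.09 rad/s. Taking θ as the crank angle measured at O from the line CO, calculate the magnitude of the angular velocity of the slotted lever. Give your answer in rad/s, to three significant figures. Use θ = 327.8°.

5.85

ω = 18.09 rad/s
Crank pin A relative to C: A = (d + r cosθ, r sinθ); lever angle φ = atan2(r sinθ, d + r cosθ).
Differentiating tanφ: φ̇ = rω(d cosθ + r)/(d² + r² + 2dr cosθ).
d² + r² + 2dr cosθ = |CA|² = 0.06171 m²;  d cosθ + r = +0.2311 m.
|ω_lever| = |0.0864·18.09·+0.2311| / 0.06171 = 5.8532 rad/s.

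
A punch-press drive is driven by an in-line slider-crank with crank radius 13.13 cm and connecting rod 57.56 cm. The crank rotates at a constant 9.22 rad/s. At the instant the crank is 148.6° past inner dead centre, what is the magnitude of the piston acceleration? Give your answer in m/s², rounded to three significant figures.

8.33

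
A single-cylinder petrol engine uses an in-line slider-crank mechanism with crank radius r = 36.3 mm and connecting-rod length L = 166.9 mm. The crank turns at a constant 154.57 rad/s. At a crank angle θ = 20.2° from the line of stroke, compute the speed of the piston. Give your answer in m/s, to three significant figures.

2.33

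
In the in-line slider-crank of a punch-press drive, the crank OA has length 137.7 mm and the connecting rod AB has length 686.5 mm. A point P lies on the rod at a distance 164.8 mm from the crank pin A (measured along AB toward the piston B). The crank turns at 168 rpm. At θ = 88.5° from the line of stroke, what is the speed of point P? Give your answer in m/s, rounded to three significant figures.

2.43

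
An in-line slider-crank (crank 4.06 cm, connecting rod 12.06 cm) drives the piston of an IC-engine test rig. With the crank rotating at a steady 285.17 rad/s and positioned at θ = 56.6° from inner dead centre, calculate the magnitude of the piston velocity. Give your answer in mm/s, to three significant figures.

11500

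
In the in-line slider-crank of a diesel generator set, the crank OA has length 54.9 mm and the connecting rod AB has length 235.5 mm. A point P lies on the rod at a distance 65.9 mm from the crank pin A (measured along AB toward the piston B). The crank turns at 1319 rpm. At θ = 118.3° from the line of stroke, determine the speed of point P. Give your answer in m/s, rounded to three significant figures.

6.96

ω = 138.1 rad/s.  Crank-pin speed |V_A| = rω = 7.5831 m/s, perpendicular to OA.
Rod angle: sinφ = −(r/L) sinθ ⇒ φ = -11.845°; ω_rod = −rω cosθ/√(L²−r²sin²θ) = +15.598 rad/s.
V_P = V_A + ω_rod × AP, with AP = 0.0659 m along the rod.
Components: V_Px = −rω sinθ − a·ω_rod·sinφ = -6.4657 m/s;  V_Py = rω cosθ + a·ω_rod·cosφ = -2.589 m/s.
|V_P| = √(V_Px² + V_Py²) = 6.9648 m/s.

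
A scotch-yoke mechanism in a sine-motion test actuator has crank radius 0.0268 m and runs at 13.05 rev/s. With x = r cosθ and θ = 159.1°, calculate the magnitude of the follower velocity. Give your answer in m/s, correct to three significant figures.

ω = 82 rad/s (from 13.05 rev/s).
x = r cosθ ⇒ ẋ = −rω sinθ.
|v| = rω|sinθ| = 0.0268·82·|sin 159.1°| = 0.78393 m/s.

0.784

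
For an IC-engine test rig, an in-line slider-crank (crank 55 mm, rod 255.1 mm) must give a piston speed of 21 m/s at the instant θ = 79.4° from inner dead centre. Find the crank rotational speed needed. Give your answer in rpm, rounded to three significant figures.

For an in-line slider-crank, |v_piston| = rω|sinθ|·[1 + r cosθ/√(L² − r² sin²θ)].
With r = 0.055 m, L = 0.2551 m, θ = 79.4°: the bracketed kinematic factor |dx/dθ| = 0.056255 m.
ω = v/|dx/dθ| = 21/0.056255 = 373.3 rad/s.
N = 60ω/(2π) = 3564.7 rpm.

3560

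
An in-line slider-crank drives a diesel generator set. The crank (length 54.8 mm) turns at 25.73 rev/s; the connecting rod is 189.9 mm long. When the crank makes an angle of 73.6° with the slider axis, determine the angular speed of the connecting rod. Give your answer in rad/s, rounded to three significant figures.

ω = 161.7 rad/s (converted from 25.73 rev/s).
The rod makes angle φ with the slider axis where L sinφ = r sinθ; differentiating, L cosφ·φ̇ = r ω cosθ.
L cosφ = √(L² − r² sin²θ) = 0.18248 m.
|ω_rod| = r ω |cosθ| / √(L² − r² sin²θ) = 0.0548·161.7·0.28234/0.18248 = 13.708 rad/s.

13.7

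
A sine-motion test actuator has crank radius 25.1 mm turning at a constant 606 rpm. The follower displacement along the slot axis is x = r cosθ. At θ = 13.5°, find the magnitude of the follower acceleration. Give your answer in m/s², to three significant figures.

98.3

ω = 63.46 rad/s (from 606 rpm).
x = r cosθ ⇒ ẍ = −rω² cosθ (ω constant).
|a| = rω²|cosθ| = 0.0251·(63.46)²·|cos 13.5°| = 98.29 m/s².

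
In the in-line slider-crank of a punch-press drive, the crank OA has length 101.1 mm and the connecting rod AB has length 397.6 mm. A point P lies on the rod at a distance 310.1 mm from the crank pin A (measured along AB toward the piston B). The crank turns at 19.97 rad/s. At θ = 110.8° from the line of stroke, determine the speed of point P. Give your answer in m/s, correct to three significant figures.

ω = 19.97 rad/s.  Crank-pin speed |V_A| = rω = 2.019 m/s, perpendicular to OA.
Rod angle: sinφ = −(r/L) sinθ ⇒ φ = -13.751°; ω_rod = −rω cosθ/√(L²−r²sin²θ) = +1.8564 rad/s.
V_P = V_A + ω_rod × AP, with AP = 0.3101 m along the rod.
Components: V_Px = −rω sinθ − a·ω_rod·sinφ = -1.7505 m/s;  V_Py = rω cosθ + a·ω_rod·cosφ = -0.15778 m/s.
|V_P| = √(V_Px² + V_Py²) = 1.7576 m/s.

1.76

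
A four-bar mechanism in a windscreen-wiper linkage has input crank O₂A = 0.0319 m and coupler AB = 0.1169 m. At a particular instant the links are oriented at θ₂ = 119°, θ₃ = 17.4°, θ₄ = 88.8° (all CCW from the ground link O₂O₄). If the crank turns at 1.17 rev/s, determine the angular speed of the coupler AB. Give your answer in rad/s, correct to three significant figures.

ω₂ = 7.351 rad/s (from 1.17 rev/s).
Differentiating the loop-closure r₂e^{iθ₂}+r₃e^{iθ₃}=r₁+r₄e^{iθ₄} gives r₂ω₂e^{iθ₂}+r₃ω₃e^{iθ₃}=r₄ω₄e^{iθ₄}.
Eliminating the other unknown: ω₃ = r₂ω₂ sin(θ₄−θ₂) / [r₃ sin(θ₃−θ₄)].
Numerator sine = -0.50302; denominator sine = -0.94777.
Result = 0.0319·7.351·(-0.50302) / (0.1169·(-0.94777)) = +1.0647 rad/s; magnitude 1.0647 rad/s.

1.06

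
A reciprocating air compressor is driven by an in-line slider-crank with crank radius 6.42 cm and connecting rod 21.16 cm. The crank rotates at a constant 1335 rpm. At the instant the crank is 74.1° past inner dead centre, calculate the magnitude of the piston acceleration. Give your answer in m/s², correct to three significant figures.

ω = 2π·1335/60 = 139.8 rad/s
x(θ) = r cosθ + √(L² − r² sin²θ); with ω constant, a = ω²·d²x/dθ².
d²x/dθ² = −r cosθ − r²(cos2θ)/√u − r⁴ sin²2θ/(4u^{3/2}),  u = L² − r² sin²θ = 0.0409623 m².
Substituting r = 0.0642 m, L = 0.2116 m, θ = 74.1°: d²x/dθ² = -0.00042262 m.
a = ω²·d²x/dθ² = (139.8)²·(-0.00042262) = -8.2598 m/s²;  |a| = 8.2598 m/s².

8.26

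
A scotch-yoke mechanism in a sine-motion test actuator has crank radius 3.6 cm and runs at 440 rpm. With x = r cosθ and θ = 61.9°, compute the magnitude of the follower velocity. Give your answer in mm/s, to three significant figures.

ω = 46.08 rad/s (from 440 rpm).
x = r cosθ ⇒ ẋ = −rω sinθ.
|v| = rω|sinθ| = 0.036·46.08·|sin 61.9°| = 1.4632 m/s = 1463.2 mm/s.

1460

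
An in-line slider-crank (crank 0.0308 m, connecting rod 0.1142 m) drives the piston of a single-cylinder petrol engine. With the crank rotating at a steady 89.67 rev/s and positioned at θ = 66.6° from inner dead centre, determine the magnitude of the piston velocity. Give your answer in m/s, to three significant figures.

17.7

ω = 2π·89.7 = 563.4 rad/s
For an in-line slider-crank, x = r cosθ + √(L² − r² sin²θ), so v = −rω sinθ·[1 + r cosθ/√(L² − r² sin²θ)].
With r = 0.0308 m, L = 0.1142 m, θ = 66.6°: √(L² − r² sin²θ) = 0.11065 m.
v = −0.0308·563.4·0.91775·[1 + 0.0308·0.39715/0.11065] = -17.687 m/s.
|v| = 17.687 m/s.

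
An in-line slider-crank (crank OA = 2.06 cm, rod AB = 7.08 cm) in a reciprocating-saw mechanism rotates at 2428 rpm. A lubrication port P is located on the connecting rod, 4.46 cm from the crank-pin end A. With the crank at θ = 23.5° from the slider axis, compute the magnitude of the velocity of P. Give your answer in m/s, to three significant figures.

3.02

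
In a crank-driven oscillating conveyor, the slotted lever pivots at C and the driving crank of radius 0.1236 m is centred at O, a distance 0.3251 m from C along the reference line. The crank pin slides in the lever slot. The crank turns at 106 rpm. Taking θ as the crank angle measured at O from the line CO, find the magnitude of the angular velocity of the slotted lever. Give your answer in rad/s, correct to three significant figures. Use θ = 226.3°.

2.12

ω = 11.1 rad/s (from 106 rpm).
Crank pin A relative to C: A = (d + r cosθ, r sinθ); lever angle φ = atan2(r sinθ, d + r cosθ).
Differentiating tanφ: φ̇ = rω(d cosθ + r)/(d² + r² + 2dr cosθ).
d² + r² + 2dr cosθ = |CA|² = 0.0654444 m²;  d cosθ + r = -0.10101 m.
|ω_lever| = |0.1236·11.1·-0.10101| / 0.0654444 = 2.1175 rad/s.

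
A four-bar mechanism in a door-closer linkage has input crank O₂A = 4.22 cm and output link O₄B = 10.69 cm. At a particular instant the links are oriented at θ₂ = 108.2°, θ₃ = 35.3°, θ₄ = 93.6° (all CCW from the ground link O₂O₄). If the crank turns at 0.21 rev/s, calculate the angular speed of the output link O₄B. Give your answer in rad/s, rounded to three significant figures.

ω₂ = 1.319 rad/s (from 0.21 rev/s).
Differentiating the loop-closure r₂e^{iθ₂}+r₃e^{iθ₃}=r₁+r₄e^{iθ₄} gives r₂ω₂e^{iθ₂}+r₃ω₃e^{iθ₃}=r₄ω₄e^{iθ₄}.
Eliminating the other unknown: ω₄ = r₂ω₂ sin(θ₂−θ₃) / [r₄ sin(θ₄−θ₃)].
Numerator sine = +0.95579; denominator sine = +0.85081.
Result = 0.0422·1.319·(+0.95579) / (0.1069·(+0.85081)) = +0.58515 rad/s; magnitude 0.58515 rad/s.

0.585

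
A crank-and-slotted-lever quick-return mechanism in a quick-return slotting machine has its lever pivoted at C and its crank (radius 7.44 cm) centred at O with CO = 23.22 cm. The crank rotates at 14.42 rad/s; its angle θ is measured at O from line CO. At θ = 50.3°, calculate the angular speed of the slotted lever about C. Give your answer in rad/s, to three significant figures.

ω = 14.42 rad/s
Crank pin A relative to C: A = (d + r cosθ, r sinθ); lever angle φ = atan2(r sinθ, d + r cosθ).
Differentiating tanφ: φ̇ = rω(d cosθ + r)/(d² + r² + 2dr cosθ).
d² + r² + 2dr cosθ = |CA|² = 0.0815225 m²;  d cosθ + r = +0.22272 m.
|ω_lever| = |0.0744·14.42·+0.22272| / 0.0815225 = 2.9311 rad/s.

2.93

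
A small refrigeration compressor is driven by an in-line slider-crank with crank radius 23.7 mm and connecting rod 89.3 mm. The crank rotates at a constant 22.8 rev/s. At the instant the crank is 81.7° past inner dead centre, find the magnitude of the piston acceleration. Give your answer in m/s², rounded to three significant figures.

ω = 2π·22.8 = 143.3 rad/s
x(θ) = r cosθ + √(L² − r² sin²θ); with ω constant, a = ω²·d²x/dθ².
d²x/dθ² = −r cosθ − r²(cos2θ)/√u − r⁴ sin²2θ/(4u^{3/2}),  u = L² − r² sin²θ = 0.0074245 m².
Substituting r = 0.0237 m, L = 0.0893 m, θ = 81.7°: d²x/dθ² = +0.0028157 m.
a = ω²·d²x/dθ² = (143.3)²·(+0.0028157) = +57.786 m/s²;  |a| = 57.786 m/s².

57.8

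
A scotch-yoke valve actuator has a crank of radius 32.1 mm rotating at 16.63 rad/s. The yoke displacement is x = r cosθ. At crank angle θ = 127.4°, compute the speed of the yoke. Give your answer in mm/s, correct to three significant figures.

424

ω = 16.63 rad/s
x = r cosθ ⇒ ẋ = −rω sinθ.
|v| = rω|sinθ| = 0.0321·16.63·|sin 127.4°| = 0.42408 m/s = 424.08 mm/s.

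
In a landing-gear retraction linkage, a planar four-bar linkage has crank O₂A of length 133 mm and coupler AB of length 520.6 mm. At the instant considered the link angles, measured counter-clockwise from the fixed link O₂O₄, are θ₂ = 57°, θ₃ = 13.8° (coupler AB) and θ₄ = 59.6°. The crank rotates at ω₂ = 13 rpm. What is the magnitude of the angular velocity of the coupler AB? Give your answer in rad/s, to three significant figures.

ω₂ = 1.361 rad/s (from 13 rpm).
Differentiating the loop-closure r₂e^{iθ₂}+r₃e^{iθ₃}=r₁+r₄e^{iθ₄} gives r₂ω₂e^{iθ₂}+r₃ω₃e^{iθ₃}=r₄ω₄e^{iθ₄}.
Eliminating the other unknown: ω₃ = r₂ω₂ sin(θ₄−θ₂) / [r₃ sin(θ₃−θ₄)].
Numerator sine = +0.04536; denominator sine = -0.71691.
Result = 0.133·1.361·(+0.04536) / (0.5206·(-0.71691)) = -0.022007 rad/s; magnitude 0.022007 rad/s.

0.0220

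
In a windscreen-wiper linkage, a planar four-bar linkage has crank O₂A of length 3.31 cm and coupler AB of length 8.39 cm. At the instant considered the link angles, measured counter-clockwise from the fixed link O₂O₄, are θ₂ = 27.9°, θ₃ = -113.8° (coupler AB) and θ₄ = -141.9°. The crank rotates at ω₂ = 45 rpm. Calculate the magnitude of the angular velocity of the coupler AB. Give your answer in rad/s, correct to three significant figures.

ω₂ = 4.712 rad/s (from 45 rpm).
Differentiating the loop-closure r₂e^{iθ₂}+r₃e^{iθ₃}=r₁+r₄e^{iθ₄} gives r₂ω₂e^{iθ₂}+r₃ω₃e^{iθ₃}=r₄ω₄e^{iθ₄}.
Eliminating the other unknown: ω₃ = r₂ω₂ sin(θ₄−θ₂) / [r₃ sin(θ₃−θ₄)].
Numerator sine = -0.17708; denominator sine = +0.47101.
Result = 0.0331·4.712·(-0.17708) / (0.0839·(+0.47101)) = -0.69897 rad/s; magnitude 0.69897 rad/s.

0.699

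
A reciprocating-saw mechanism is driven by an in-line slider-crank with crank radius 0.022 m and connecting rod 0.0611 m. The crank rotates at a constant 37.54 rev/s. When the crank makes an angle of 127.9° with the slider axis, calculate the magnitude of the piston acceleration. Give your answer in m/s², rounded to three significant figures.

849

ω = 2π·37.5 = 235.9 rad/s
x(θ) = r cosθ + √(L² − r² sin²θ); with ω constant, a = ω²·d²x/dθ².
d²x/dθ² = −r cosθ − r²(cos2θ)/√u − r⁴ sin²2θ/(4u^{3/2}),  u = L² − r² sin²θ = 0.00343185 m².
Substituting r = 0.022 m, L = 0.0611 m, θ = 127.9°: d²x/dθ² = +0.015267 m.
a = ω²·d²x/dθ² = (235.9)²·(+0.015267) = +849.39 m/s²;  |a| = 849.39 m/s².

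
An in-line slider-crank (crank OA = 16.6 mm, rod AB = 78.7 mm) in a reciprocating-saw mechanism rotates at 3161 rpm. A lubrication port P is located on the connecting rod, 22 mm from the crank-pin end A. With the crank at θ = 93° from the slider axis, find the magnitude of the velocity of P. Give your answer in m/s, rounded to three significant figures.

5.47

ω = 331 rad/s.  Crank-pin speed |V_A| = rω = 5.4949 m/s, perpendicular to OA.
Rod angle: sinφ = −(r/L) sinθ ⇒ φ = -12.160°; ω_rod = −rω cosθ/√(L²−r²sin²θ) = +3.738 rad/s.
V_P = V_A + ω_rod × AP, with AP = 0.022 m along the rod.
Components: V_Px = −rω sinθ − a·ω_rod·sinφ = -5.4701 m/s;  V_Py = rω cosθ + a·ω_rod·cosφ = -0.20719 m/s.
|V_P| = √(V_Px² + V_Py²) = 5.474 m/s.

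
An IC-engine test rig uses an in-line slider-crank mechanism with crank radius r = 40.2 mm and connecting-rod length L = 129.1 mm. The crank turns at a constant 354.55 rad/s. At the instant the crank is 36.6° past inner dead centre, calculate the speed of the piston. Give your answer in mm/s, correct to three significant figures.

ω = 354.6 rad/s
For an in-line slider-crank, x = r cosθ + √(L² − r² sin²θ), so v = −rω sinθ·[1 + r cosθ/√(L² − r² sin²θ)].
With r = 0.0402 m, L = 0.1291 m, θ = 36.6°: √(L² − r² sin²θ) = 0.12686 m.
v = −0.0402·354.6·0.59622·[1 + 0.0402·0.80282/0.12686] = -10.66 m/s.
|v| = 10.66 m/s = 10660 mm/s.

10700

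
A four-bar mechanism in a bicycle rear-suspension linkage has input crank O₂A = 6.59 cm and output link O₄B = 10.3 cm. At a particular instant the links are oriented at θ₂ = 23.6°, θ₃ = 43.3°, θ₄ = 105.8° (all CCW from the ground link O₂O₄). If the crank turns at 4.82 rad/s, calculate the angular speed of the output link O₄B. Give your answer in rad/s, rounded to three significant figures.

ω₂ = 4.82 rad/s
Differentiating the loop-closure r₂e^{iθ₂}+r₃e^{iθ₃}=r₁+r₄e^{iθ₄} gives r₂ω₂e^{iθ₂}+r₃ω₃e^{iθ₃}=r₄ω₄e^{iθ₄}.
Eliminating the other unknown: ω₄ = r₂ω₂ sin(θ₂−θ₃) / [r₄ sin(θ₄−θ₃)].
Numerator sine = -0.33710; denominator sine = +0.88701.
Result = 0.0659·4.82·(-0.33710) / (0.103·(+0.88701)) = -1.172 rad/s; magnitude 1.172 rad/s.

1.17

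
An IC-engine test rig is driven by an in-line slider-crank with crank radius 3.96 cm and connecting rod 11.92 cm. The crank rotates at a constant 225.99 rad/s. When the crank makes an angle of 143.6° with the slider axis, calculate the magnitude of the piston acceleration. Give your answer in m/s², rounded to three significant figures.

ω = 226 rad/s
x(θ) = r cosθ + √(L² − r² sin²θ); with ω constant, a = ω²·d²x/dθ².
d²x/dθ² = −r cosθ − r²(cos2θ)/√u − r⁴ sin²2θ/(4u^{3/2}),  u = L² − r² sin²θ = 0.0136564 m².
Substituting r = 0.0396 m, L = 0.1192 m, θ = 143.6°: d²x/dθ² = +0.027554 m.
a = ω²·d²x/dθ² = (226)²·(+0.027554) = +1407.2 m/s²;  |a| = 1407.2 m/s².

1410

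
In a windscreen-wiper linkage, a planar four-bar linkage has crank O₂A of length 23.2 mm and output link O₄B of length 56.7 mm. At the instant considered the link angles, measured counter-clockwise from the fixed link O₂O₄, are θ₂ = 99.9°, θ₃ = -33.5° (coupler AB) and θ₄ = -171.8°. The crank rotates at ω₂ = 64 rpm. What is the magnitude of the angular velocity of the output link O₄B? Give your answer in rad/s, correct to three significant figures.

ω₂ = 6.702 rad/s (from 64 rpm).
Differentiating the loop-closure r₂e^{iθ₂}+r₃e^{iθ₃}=r₁+r₄e^{iθ₄} gives r₂ω₂e^{iθ₂}+r₃ω₃e^{iθ₃}=r₄ω₄e^{iθ₄}.
Eliminating the other unknown: ω₄ = r₂ω₂ sin(θ₂−θ₃) / [r₄ sin(θ₄−θ₃)].
Numerator sine = +0.72657; denominator sine = -0.66523.
Result = 0.0232·6.702·(+0.72657) / (0.0567·(-0.66523)) = -2.9952 rad/s; magnitude 2.9952 rad/s.

3.00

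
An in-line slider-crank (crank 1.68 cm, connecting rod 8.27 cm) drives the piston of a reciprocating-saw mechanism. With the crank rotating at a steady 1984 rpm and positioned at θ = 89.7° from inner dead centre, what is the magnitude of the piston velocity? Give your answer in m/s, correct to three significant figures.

3.49

ω = 2π·1984/60 = 207.8 rad/s
For an in-line slider-crank, x = r cosθ + √(L² − r² sin²θ), so v = −rω sinθ·[1 + r cosθ/√(L² − r² sin²θ)].
With r = 0.0168 m, L = 0.0827 m, θ = 89.7°: √(L² − r² sin²θ) = 0.080976 m.
v = −0.0168·207.8·0.99999·[1 + 0.0168·0.00524/0.080976] = -3.4942 m/s.
|v| = 3.4942 m/s.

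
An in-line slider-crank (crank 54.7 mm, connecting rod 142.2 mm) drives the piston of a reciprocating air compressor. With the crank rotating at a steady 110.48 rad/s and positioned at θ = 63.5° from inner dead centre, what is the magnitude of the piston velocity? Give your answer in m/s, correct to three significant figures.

6.40

ω = 110.5 rad/s
For an in-line slider-crank, x = r cosθ + √(L² − r² sin²θ), so v = −rω sinθ·[1 + r cosθ/√(L² − r² sin²θ)].
With r = 0.0547 m, L = 0.1422 m, θ = 63.5°: √(L² − r² sin²θ) = 0.13351 m.
v = −0.0547·110.5·0.89493·[1 + 0.0547·0.44620/0.13351] = -6.397 m/s.
|v| = 6.397 m/s.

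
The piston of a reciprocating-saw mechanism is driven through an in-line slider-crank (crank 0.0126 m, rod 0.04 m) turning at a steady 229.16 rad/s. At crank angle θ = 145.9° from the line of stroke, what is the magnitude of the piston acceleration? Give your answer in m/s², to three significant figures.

465

ω = 229.2 rad/s
x(θ) = r cosθ + √(L² − r² sin²θ); with ω constant, a = ω²·d²x/dθ².
d²x/dθ² = −r cosθ − r²(cos2θ)/√u − r⁴ sin²2θ/(4u^{3/2}),  u = L² − r² sin²θ = 0.0015501 m².
Substituting r = 0.0126 m, L = 0.04 m, θ = 145.9°: d²x/dθ² = +0.0088471 m.
a = ω²·d²x/dθ² = (229.2)²·(+0.0088471) = +464.6 m/s²;  |a| = 464.6 m/s².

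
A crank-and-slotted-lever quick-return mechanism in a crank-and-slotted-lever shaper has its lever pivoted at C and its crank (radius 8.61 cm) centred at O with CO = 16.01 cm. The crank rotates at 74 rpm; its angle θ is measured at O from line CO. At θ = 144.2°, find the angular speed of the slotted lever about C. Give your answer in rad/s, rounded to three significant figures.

ω = 7.749 rad/s (from 74 rpm).
Crank pin A relative to C: A = (d + r cosθ, r sinθ); lever angle φ = atan2(r sinθ, d + r cosθ).
Differentiating tanφ: φ̇ = rω(d cosθ + r)/(d² + r² + 2dr cosθ).
d² + r² + 2dr cosθ = |CA|² = 0.0106848 m²;  d cosθ + r = -0.043751 m.
|ω_lever| = |0.0861·7.749·-0.043751| / 0.0106848 = 2.732 rad/s.

2.73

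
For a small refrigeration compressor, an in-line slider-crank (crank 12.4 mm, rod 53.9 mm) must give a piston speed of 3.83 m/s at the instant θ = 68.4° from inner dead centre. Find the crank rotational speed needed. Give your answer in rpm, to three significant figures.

For an in-line slider-crank, |v_piston| = rω|sinθ|·[1 + r cosθ/√(L² − r² sin²θ)].
With r = 0.0124 m, L = 0.0539 m, θ = 68.4°: the bracketed kinematic factor |dx/dθ| = 0.012529 m.
ω = v/|dx/dθ| = 3.83/0.012529 = 305.7 rad/s.
N = 60ω/(2π) = 2919.2 rpm.

2920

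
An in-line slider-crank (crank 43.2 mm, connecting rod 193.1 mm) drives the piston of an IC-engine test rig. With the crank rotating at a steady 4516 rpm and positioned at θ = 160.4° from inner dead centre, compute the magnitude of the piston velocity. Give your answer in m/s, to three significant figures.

ω = 2π·4516/60 = 472.9 rad/s
For an in-line slider-crank, x = r cosθ + √(L² − r² sin²θ), so v = −rω sinθ·[1 + r cosθ/√(L² − r² sin²θ)].
With r = 0.0432 m, L = 0.1931 m, θ = 160.4°: √(L² − r² sin²θ) = 0.19256 m.
v = −0.0432·472.9·0.33545·[1 + 0.0432·-0.94206/0.19256] = -5.4048 m/s.
|v| = 5.4048 m/s.

5.40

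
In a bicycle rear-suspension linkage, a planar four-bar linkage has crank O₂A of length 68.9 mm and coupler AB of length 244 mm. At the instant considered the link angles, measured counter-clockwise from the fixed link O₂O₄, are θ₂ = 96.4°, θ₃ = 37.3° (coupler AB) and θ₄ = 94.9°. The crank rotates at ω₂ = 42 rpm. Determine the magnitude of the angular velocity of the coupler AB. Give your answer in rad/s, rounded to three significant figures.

ω₂ = 4.398 rad/s (from 42 rpm).
Differentiating the loop-closure r₂e^{iθ₂}+r₃e^{iθ₃}=r₁+r₄e^{iθ₄} gives r₂ω₂e^{iθ₂}+r₃ω₃e^{iθ₃}=r₄ω₄e^{iθ₄}.
Eliminating the other unknown: ω₃ = r₂ω₂ sin(θ₄−θ₂) / [r₃ sin(θ₃−θ₄)].
Numerator sine = -0.02618; denominator sine = -0.84433.
Result = 0.0689·4.398·(-0.02618) / (0.244·(-0.84433)) = +0.038505 rad/s; magnitude 0.038505 rad/s.

0.0385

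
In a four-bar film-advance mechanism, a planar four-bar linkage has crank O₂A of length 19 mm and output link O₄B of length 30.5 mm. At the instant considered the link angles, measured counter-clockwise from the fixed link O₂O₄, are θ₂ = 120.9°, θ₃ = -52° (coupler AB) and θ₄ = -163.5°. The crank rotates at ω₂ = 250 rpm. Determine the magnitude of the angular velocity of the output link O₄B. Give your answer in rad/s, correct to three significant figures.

2.17

ω₂ = 26.18 rad/s (from 250 rpm).
Differentiating the loop-closure r₂e^{iθ₂}+r₃e^{iθ₃}=r₁+r₄e^{iθ₄} gives r₂ω₂e^{iθ₂}+r₃ω₃e^{iθ₃}=r₄ω₄e^{iθ₄}.
Eliminating the other unknown: ω₄ = r₂ω₂ sin(θ₂−θ₃) / [r₄ sin(θ₄−θ₃)].
Numerator sine = +0.12360; denominator sine = -0.93042.
Result = 0.019·26.18·(+0.12360) / (0.0305·(-0.93042)) = -2.1665 rad/s; magnitude 2.1665 rad/s.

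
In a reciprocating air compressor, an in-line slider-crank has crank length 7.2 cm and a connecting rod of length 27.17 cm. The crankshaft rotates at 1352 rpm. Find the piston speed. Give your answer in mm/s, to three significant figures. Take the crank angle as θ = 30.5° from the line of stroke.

6370

ω = 2π·1352/60 = 141.6 rad/s
For an in-line slider-crank, x = r cosθ + √(L² − r² sin²θ), so v = −rω sinθ·[1 + r cosθ/√(L² − r² sin²θ)].
With r = 0.072 m, L = 0.2717 m, θ = 30.5°: √(L² − r² sin²θ) = 0.26923 m.
v = −0.072·141.6·0.50754·[1 + 0.072·0.86163/0.26923] = -6.3659 m/s.
|v| = 6.3659 m/s = 6365.9 mm/s.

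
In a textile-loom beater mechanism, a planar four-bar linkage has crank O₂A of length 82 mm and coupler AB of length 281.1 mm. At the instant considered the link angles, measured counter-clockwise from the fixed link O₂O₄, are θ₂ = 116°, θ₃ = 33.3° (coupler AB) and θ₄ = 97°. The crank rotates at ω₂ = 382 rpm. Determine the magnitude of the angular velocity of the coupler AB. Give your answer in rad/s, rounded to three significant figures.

ω₂ = 40 rad/s (from 382 rpm).
Differentiating the loop-closure r₂e^{iθ₂}+r₃e^{iθ₃}=r₁+r₄e^{iθ₄} gives r₂ω₂e^{iθ₂}+r₃ω₃e^{iθ₃}=r₄ω₄e^{iθ₄}.
Eliminating the other unknown: ω₃ = r₂ω₂ sin(θ₄−θ₂) / [r₃ sin(θ₃−θ₄)].
Numerator sine = -0.32557; denominator sine = -0.89649.
Result = 0.082·40·(-0.32557) / (0.2811·(-0.89649)) = +4.2378 rad/s; magnitude 4.2378 rad/s.

4.24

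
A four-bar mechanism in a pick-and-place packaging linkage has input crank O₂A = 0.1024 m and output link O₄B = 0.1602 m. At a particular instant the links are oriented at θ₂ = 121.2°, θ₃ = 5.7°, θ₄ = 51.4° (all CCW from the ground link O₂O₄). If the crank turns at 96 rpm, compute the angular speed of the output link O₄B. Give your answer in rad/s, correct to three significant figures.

ω₂ = 10.05 rad/s (from 96 rpm).
Differentiating the loop-closure r₂e^{iθ₂}+r₃e^{iθ₃}=r₁+r₄e^{iθ₄} gives r₂ω₂e^{iθ₂}+r₃ω₃e^{iθ₃}=r₄ω₄e^{iθ₄}.
Eliminating the other unknown: ω₄ = r₂ω₂ sin(θ₂−θ₃) / [r₄ sin(θ₄−θ₃)].
Numerator sine = +0.90259; denominator sine = +0.71569.
Result = 0.1024·10.05·(+0.90259) / (0.1602·(+0.71569)) = +8.104 rad/s; magnitude 8.104 rad/s.

8.10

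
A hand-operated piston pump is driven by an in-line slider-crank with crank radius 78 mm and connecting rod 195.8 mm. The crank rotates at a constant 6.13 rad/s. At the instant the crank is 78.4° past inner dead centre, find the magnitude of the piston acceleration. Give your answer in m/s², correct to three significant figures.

0.567

ω = 6.13 rad/s
x(θ) = r cosθ + √(L² − r² sin²θ); with ω constant, a = ω²·d²x/dθ².
d²x/dθ² = −r cosθ − r²(cos2θ)/√u − r⁴ sin²2θ/(4u^{3/2}),  u = L² − r² sin²θ = 0.0324996 m².
Substituting r = 0.078 m, L = 0.1958 m, θ = 78.4°: d²x/dθ² = +0.01509 m.
a = ω²·d²x/dθ² = (6.13)²·(+0.01509) = +0.56703 m/s²;  |a| = 0.56703 m/s².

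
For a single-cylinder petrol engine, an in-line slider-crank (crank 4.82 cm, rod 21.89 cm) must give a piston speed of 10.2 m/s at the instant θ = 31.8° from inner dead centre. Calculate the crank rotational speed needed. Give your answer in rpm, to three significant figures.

For an in-line slider-crank, |v_piston| = rω|sinθ|·[1 + r cosθ/√(L² − r² sin²θ)].
With r = 0.0482 m, L = 0.2189 m, θ = 31.8°: the bracketed kinematic factor |dx/dθ| = 0.030185 m.
ω = v/|dx/dθ| = 10.2/0.030185 = 337.92 rad/s.
N = 60ω/(2π) = 3226.9 rpm.

3230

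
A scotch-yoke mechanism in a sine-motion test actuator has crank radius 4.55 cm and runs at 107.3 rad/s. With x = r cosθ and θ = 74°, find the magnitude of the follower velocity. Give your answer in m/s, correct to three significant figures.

ω = 107.3 rad/s
x = r cosθ ⇒ ẋ = −rω sinθ.
|v| = rω|sinθ| = 0.0455·107.3·|sin 74°| = 4.693 m/s.

4.69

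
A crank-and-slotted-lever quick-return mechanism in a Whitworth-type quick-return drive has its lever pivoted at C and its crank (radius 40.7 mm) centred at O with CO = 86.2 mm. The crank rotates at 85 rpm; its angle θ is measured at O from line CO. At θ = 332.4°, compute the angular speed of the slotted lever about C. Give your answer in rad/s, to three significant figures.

2.77

ω = 8.901 rad/s (from 85 rpm).
Crank pin A relative to C: A = (d + r cosθ, r sinθ); lever angle φ = atan2(r sinθ, d + r cosθ).
Differentiating tanφ: φ̇ = rω(d cosθ + r)/(d² + r² + 2dr cosθ).
d² + r² + 2dr cosθ = |CA|² = 0.0153051 m²;  d cosθ + r = +0.11709 m.
|ω_lever| = |0.0407·8.901·+0.11709| / 0.0153051 = 2.7716 rad/s.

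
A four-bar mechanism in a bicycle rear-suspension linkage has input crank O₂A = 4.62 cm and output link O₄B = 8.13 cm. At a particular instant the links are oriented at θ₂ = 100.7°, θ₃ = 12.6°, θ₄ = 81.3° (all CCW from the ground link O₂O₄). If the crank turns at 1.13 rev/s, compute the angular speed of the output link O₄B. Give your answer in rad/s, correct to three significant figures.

4.33

ω₂ = 7.1 rad/s (from 1.13 rev/s).
Differentiating the loop-closure r₂e^{iθ₂}+r₃e^{iθ₃}=r₁+r₄e^{iθ₄} gives r₂ω₂e^{iθ₂}+r₃ω₃e^{iθ₃}=r₄ω₄e^{iθ₄}.
Eliminating the other unknown: ω₄ = r₂ω₂ sin(θ₂−θ₃) / [r₄ sin(θ₄−θ₃)].
Numerator sine = +0.99945; denominator sine = +0.93169.
Result = 0.0462·7.1·(+0.99945) / (0.0813·(+0.93169)) = +4.3281 rad/s; magnitude 4.3281 rad/s.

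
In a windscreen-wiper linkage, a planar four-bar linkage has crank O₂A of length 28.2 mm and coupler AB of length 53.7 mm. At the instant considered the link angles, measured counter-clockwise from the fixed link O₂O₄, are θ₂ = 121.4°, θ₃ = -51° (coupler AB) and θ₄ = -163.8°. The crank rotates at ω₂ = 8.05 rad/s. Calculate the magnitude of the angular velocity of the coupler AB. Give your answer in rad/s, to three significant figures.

4.43

ω₂ = 8.05 rad/s
Differentiating the loop-closure r₂e^{iθ₂}+r₃e^{iθ₃}=r₁+r₄e^{iθ₄} gives r₂ω₂e^{iθ₂}+r₃ω₃e^{iθ₃}=r₄ω₄e^{iθ₄}.
Eliminating the other unknown: ω₃ = r₂ω₂ sin(θ₄−θ₂) / [r₃ sin(θ₃−θ₄)].
Numerator sine = +0.96502; denominator sine = +0.92186.
Result = 0.0282·8.05·(+0.96502) / (0.0537·(+0.92186)) = +4.4253 rad/s; magnitude 4.4253 rad/s.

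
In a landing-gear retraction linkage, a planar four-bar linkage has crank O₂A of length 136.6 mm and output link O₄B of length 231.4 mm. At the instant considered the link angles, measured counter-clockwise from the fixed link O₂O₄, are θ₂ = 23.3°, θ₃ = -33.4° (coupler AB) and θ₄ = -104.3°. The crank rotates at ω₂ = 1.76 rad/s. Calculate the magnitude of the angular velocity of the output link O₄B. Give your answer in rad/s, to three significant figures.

0.919

ω₂ = 1.76 rad/s
Differentiating the loop-closure r₂e^{iθ₂}+r₃e^{iθ₃}=r₁+r₄e^{iθ₄} gives r₂ω₂e^{iθ₂}+r₃ω₃e^{iθ₃}=r₄ω₄e^{iθ₄}.
Eliminating the other unknown: ω₄ = r₂ω₂ sin(θ₂−θ₃) / [r₄ sin(θ₄−θ₃)].
Numerator sine = +0.83581; denominator sine = -0.94495.
Result = 0.1366·1.76·(+0.83581) / (0.2314·(-0.94495)) = -0.91896 rad/s; magnitude 0.91896 rad/s.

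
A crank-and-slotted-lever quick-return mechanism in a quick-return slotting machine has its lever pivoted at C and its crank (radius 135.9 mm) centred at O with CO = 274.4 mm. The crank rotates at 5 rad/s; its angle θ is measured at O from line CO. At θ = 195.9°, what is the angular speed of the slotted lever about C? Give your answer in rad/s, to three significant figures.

3.95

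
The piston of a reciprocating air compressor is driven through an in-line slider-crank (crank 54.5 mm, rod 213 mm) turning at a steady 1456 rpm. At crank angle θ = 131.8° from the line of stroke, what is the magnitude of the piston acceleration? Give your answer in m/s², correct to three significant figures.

ω = 2π·1456/60 = 152.5 rad/s
x(θ) = r cosθ + √(L² − r² sin²θ); with ω constant, a = ω²·d²x/dθ².
d²x/dθ² = −r cosθ − r²(cos2θ)/√u − r⁴ sin²2θ/(4u^{3/2}),  u = L² − r² sin²θ = 0.0437183 m².
Substituting r = 0.0545 m, L = 0.213 m, θ = 131.8°: d²x/dθ² = +0.037671 m.
a = ω²·d²x/dθ² = (152.5)²·(+0.037671) = +875.77 m/s²;  |a| = 875.77 m/s².

876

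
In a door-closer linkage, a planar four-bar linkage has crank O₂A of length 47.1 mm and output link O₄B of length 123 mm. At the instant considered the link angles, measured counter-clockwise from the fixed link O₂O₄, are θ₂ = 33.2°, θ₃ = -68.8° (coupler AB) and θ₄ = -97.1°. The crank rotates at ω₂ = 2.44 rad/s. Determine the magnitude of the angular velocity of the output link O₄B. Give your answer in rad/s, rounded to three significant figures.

1.93

ω₂ = 2.44 rad/s
Differentiating the loop-closure r₂e^{iθ₂}+r₃e^{iθ₃}=r₁+r₄e^{iθ₄} gives r₂ω₂e^{iθ₂}+r₃ω₃e^{iθ₃}=r₄ω₄e^{iθ₄}.
Eliminating the other unknown: ω₄ = r₂ω₂ sin(θ₂−θ₃) / [r₄ sin(θ₄−θ₃)].
Numerator sine = +0.97815; denominator sine = -0.47409.
Result = 0.0471·2.44·(+0.97815) / (0.123·(-0.47409)) = -1.9278 rad/s; magnitude 1.9278 rad/s.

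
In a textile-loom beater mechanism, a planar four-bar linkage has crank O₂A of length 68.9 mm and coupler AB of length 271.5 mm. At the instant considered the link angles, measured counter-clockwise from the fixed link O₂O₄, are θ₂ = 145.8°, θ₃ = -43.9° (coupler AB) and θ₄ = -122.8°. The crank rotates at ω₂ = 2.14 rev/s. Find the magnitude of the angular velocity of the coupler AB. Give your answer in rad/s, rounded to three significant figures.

3.48

ω₂ = 13.45 rad/s (from 2.14 rev/s).
Differentiating the loop-closure r₂e^{iθ₂}+r₃e^{iθ₃}=r₁+r₄e^{iθ₄} gives r₂ω₂e^{iθ₂}+r₃ω₃e^{iθ₃}=r₄ω₄e^{iθ₄}.
Eliminating the other unknown: ω₃ = r₂ω₂ sin(θ₄−θ₂) / [r₃ sin(θ₃−θ₄)].
Numerator sine = +0.99970; denominator sine = +0.98129.
Result = 0.0689·13.45·(+0.99970) / (0.2715·(+0.98129)) = +3.4763 rad/s; magnitude 3.4763 rad/s.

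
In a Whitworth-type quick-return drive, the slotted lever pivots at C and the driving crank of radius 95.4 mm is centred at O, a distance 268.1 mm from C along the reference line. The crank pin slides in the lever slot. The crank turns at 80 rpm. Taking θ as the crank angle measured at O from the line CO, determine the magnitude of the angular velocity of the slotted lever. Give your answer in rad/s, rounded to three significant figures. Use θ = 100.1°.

0.537

ω = 8.378 rad/s (from 80 rpm).
Crank pin A relative to C: A = (d + r cosθ, r sinθ); lever angle φ = atan2(r sinθ, d + r cosθ).
Differentiating tanφ: φ̇ = rω(d cosθ + r)/(d² + r² + 2dr cosθ).
d² + r² + 2dr cosθ = |CA|² = 0.0720082 m²;  d cosθ + r = +0.048384 m.
|ω_lever| = |0.0954·8.378·+0.048384| / 0.0720082 = 0.53702 rad/s.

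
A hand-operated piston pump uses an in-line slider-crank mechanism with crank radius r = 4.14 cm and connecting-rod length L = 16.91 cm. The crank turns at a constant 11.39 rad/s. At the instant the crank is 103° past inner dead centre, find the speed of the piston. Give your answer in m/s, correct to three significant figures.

0.433

ω = 11.39 rad/s
For an in-line slider-crank, x = r cosθ + √(L² − r² sin²θ), so v = −rω sinθ·[1 + r cosθ/√(L² − r² sin²θ)].
With r = 0.0414 m, L = 0.1691 m, θ = 103°: √(L² − r² sin²θ) = 0.16422 m.
v = −0.0414·11.39·0.97437·[1 + 0.0414·-0.22495/0.16422] = -0.4334 m/s.
|v| = 0.4334 m/s.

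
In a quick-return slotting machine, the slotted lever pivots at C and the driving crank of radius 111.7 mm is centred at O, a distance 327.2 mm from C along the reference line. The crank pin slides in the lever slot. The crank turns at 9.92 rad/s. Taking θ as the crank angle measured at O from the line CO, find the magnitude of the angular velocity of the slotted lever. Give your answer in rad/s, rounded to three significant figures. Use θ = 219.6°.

2.46

ω = 9.92 rad/s
Crank pin A relative to C: A = (d + r cosθ, r sinθ); lever angle φ = atan2(r sinθ, d + r cosθ).
Differentiating tanφ: φ̇ = rω(d cosθ + r)/(d² + r² + 2dr cosθ).
d² + r² + 2dr cosθ = |CA|² = 0.0632149 m²;  d cosθ + r = -0.14041 m.
|ω_lever| = |0.1117·9.92·-0.14041| / 0.0632149 = 2.4612 rad/s.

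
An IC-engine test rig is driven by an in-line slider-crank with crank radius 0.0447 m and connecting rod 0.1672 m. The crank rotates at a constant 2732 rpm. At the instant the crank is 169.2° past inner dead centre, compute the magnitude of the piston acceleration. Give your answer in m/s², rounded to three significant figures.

2680

ω = 2π·2732/60 = 286.1 rad/s
x(θ) = r cosθ + √(L² − r² sin²θ); with ω constant, a = ω²·d²x/dθ².
d²x/dθ² = −r cosθ − r²(cos2θ)/√u − r⁴ sin²2θ/(4u^{3/2}),  u = L² − r² sin²θ = 0.0278857 m².
Substituting r = 0.0447 m, L = 0.1672 m, θ = 169.2°: d²x/dθ² = +0.032754 m.
a = ω²·d²x/dθ² = (286.1)²·(+0.032754) = +2680.9 m/s²;  |a| = 2680.9 m/s².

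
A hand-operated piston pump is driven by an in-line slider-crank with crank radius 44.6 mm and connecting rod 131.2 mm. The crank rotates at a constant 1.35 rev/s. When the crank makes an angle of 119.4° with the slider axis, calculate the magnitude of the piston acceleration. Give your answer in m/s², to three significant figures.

2.14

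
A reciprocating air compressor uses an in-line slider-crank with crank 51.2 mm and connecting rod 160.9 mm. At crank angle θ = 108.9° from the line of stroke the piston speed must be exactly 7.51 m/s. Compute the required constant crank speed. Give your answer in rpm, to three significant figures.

For an in-line slider-crank, |v_piston| = rω|sinθ|·[1 + r cosθ/√(L² − r² sin²θ)].
With r = 0.0512 m, L = 0.1609 m, θ = 108.9°: the bracketed kinematic factor |dx/dθ| = 0.043204 m.
ω = v/|dx/dθ| = 7.51/0.043204 = 173.83 rad/s.
N = 60ω/(2π) = 1659.9 rpm.

1660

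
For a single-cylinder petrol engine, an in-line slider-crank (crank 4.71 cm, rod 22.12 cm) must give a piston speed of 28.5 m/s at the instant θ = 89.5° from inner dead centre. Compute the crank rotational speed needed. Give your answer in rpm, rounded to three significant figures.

For an in-line slider-crank, |v_piston| = rω|sinθ|·[1 + r cosθ/√(L² − r² sin²θ)].
With r = 0.0471 m, L = 0.2212 m, θ = 89.5°: the bracketed kinematic factor |dx/dθ| = 0.047188 m.
ω = v/|dx/dθ| = 28.5/0.047188 = 603.97 rad/s.
N = 60ω/(2π) = 5767.5 rpm.

5770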